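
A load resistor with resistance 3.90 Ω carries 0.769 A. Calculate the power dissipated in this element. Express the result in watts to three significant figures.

2.31 W

Current and resistance are given, so P = I²R is the direct form.
P = (0.7690 A)² × 3.90 Ω = 2.306 W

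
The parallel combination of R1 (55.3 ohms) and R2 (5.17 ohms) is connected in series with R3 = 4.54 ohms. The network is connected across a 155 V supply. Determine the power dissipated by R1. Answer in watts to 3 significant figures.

First find R_p for the parallel pair, then treat R_p + R3 as a series loop.
R_p = (55.3×5.17)/(55.3+5.17) = 4.728 Ω
R_total = R_p + 4.54 = 4.728 + 4.54 = 9.268 Ω
I = V / R_total = 155 / 9.268 = 16.72 A
Voltage across the parallel pair: V_p = I × R_p = 16.72 × 4.728 = 79.07 V
R1 sits across V_p; its power is V_p²/R.
P_R1 = (79.07)² / 55.3 = 113.1 W

113 W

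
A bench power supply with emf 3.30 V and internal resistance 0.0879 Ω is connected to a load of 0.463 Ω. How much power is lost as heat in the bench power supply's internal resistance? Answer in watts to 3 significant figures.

The source's internal resistance is just another series element carrying I; its dissipation is I²r.
I = ε / (r + R) = 3.30 / (0.0879 + 0.463) = 5.990 A
P_int = I² r = (5.990)² × 0.0879 = 3.154 W

3.15 W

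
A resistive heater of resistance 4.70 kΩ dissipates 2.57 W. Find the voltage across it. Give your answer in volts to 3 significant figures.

110 V

From P = V I = I²R = V²/R, with the two given quantities we get V = √(P R).
V = √(2.57 × 4700) = 109.9 V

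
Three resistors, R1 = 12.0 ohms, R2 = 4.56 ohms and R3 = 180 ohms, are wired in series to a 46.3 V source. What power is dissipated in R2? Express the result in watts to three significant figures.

0.253 W

The current is common to all series resistors; compute it, then apply P = I²R for the target.
R_total = 12.0 + 4.56 + 180 = 196.6 Ω
I = V / R_total = 46.3 / 196.6 = 0.2356 A
P_R2 = I² × R2 = (0.2356)² × 4.56 = 0.2530 W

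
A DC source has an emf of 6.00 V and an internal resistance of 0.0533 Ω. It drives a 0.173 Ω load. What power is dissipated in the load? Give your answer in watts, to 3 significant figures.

The internal resistance and the load are in series, so the same I flows through both; get I from ε/(r+R), then I²R for the load.
I = ε / (r + R) = 6.00 / (0.0533 + 0.173) = 26.51 A
P_load = I² R = (26.51)² × 0.173 = 121.6 W

122 W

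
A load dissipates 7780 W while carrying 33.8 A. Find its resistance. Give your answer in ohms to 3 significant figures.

Inverting the appropriate power form: R = P / I².
R = 7780 / (33.80)² = 6.810 Ω

6.81 Ω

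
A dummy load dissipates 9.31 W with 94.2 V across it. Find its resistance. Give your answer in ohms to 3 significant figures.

953 Ω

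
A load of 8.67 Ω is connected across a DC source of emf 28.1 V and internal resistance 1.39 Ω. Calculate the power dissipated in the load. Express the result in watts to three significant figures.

The internal resistance and the load are in series, so the same I flows through both; get I from ε/(r+R), then I²R for the load.
I = ε / (r + R) = 28.1 / (1.39 + 8.67) = 2.793 A
P_load = I² R = (2.793)² × 8.67 = 67.65 W

67.6 W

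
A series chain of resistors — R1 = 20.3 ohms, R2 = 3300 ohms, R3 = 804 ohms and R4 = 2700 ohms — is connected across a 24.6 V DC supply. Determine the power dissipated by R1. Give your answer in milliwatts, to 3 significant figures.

0.264 mW

Every series element carries the same I. Get I from the total resistance, then P = I² × R1.
R_total = 20.3 + 3300 + 804 + 2700 = 6824 Ω
I = V / R_total = 24.6 / 6824 = 0.003605 A
P_R1 = I² × R1 = (0.003605)² × 20.3 = 0.0002638 W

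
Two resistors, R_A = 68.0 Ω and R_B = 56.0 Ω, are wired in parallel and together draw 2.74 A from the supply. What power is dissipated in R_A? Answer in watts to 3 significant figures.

Parallel branches share V, not I — compute V via R_eq, then use V²/R for the target branch.
1/R_eq = 1/68.0 + 1/56.0 ⇒ R_eq = 30.71 Ω
V = I_total × R_eq = 2.740 × 30.71 = 84.14 V
P_R_A = V² / R_A = (84.14)² / 68.0 = 104.1 W

104 W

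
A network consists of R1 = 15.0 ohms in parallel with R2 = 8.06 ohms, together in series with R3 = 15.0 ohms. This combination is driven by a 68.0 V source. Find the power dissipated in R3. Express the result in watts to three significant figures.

Combine R1 and R2 into their parallel equivalent first, reducing the network to two series resistors.
R_p = (15.0×8.06)/(15.0+8.06) = 5.243 Ω
R_total = R_p + 15.0 = 5.243 + 15.0 = 20.24 Ω
I = V / R_total = 68.0 / 20.24 = 3.359 A
All the supply current flows through R3; use P = I²R3.
P_R3 = (3.359)² × 15.0 = 169.3 W

169 W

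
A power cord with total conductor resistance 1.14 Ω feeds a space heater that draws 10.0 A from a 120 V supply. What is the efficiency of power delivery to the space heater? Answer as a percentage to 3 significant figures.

The power cord carries the full 10.0 A.
P_line = I² R_line = (10.00)² × 1.14 = 114.0 W
P_source = V I = 120 × 10.00 = 1200 W; P_load = 1086 W
η = P_load / P_source = 1086 / 1200 = 0.9050

90.5 %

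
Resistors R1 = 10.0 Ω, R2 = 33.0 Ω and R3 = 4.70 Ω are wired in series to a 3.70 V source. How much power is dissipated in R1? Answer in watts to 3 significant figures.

In a series string the same current flows through every resistor — find that current, then P = I²R for the one we want.
R_total = 10.0 + 33.0 + 4.70 = 47.70 Ω
I = V / R_total = 3.70 / 47.70 = 0.07757 A
P_R1 = I² × R1 = (0.07757)² × 10.0 = 0.06017 W

0.0602 W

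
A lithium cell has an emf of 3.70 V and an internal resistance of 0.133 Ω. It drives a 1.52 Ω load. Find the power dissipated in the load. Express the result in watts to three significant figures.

With r and R in series, I = ε/(r+R); the load dissipates I²R.
I = ε / (r + R) = 3.70 / (0.133 + 1.52) = 2.238 A
P_load = I² R = (2.238)² × 1.52 = 7.616 W

7.62 W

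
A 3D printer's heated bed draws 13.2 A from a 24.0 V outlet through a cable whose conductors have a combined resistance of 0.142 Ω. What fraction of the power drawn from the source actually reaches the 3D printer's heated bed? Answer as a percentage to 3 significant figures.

92.2 %

The cable carries the full 13.2 A.
P_line = I² R_line = (13.20)² × 0.142 = 24.74 W
P_source = V I = 24.0 × 13.20 = 316.8 W; P_load = 292.1 W
η = P_load / P_source = 292.1 / 316.8 = 0.9219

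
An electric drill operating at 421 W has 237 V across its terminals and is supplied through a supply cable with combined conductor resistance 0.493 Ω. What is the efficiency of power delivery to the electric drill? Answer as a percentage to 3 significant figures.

I = P / V = 421 / 237 = 1.776 A through the supply cable.
P_line = I² R_line = (1.776)² × 0.493 = 1.556 W
P_source = P_load + P_line = 421.0 + 1.556 = 422.6 W
η = P_load / P_source = 421.0 / 422.6 = 0.9963

99.6 %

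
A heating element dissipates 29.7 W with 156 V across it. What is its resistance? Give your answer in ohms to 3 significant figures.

819 Ω

Rearranging the power relation for the two known quantities gives R = V² / P.
R = (156)² / 29.7 = 819.4 Ω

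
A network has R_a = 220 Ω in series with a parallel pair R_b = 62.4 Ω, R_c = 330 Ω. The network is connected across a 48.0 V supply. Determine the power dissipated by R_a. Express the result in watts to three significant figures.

6.83 W

Reduce the parallel pair to R_p first; the network is then a simple series string.
R_p = (62.4×330)/(62.4+330) = 52.48 Ω
R_total = 220 + 52.48 = 272.5 Ω
I = V / R_total = 48.0 / 272.5 = 0.1762 A
All the current flows through R_a; use P = I²R.
P_R_a = (0.1762)² × 220 = 6.827 W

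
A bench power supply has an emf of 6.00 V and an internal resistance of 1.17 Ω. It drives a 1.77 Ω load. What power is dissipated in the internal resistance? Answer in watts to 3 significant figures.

4.87 W

The internal resistance carries the same current as the load; P_int = I²r.
I = ε / (r + R) = 6.00 / (1.17 + 1.77) = 2.041 A
P_int = I² r = (2.041)² × 1.17 = 4.873 W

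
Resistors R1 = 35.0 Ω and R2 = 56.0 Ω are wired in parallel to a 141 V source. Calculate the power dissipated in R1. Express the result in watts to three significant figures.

568 W

R1 sits directly across the source, so P = V²/R with V = 141 V.
P_R1 = V² / R1 = (141)² / 35.0 Ω = 568.0 W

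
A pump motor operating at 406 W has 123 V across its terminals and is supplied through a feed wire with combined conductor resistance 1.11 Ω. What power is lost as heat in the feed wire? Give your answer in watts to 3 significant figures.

12.1 W

Only the current and the line resistance are needed for the I²R loss.
I = P / V = 406 / 123 = 3.301 A through the feed wire.
P_line = I² R_line = (3.301)² × 1.11 = 12.09 W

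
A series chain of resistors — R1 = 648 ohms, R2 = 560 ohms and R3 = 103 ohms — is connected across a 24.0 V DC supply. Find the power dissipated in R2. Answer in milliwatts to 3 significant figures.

The current is common to all series resistors; compute it, then apply P = I²R for the target.
R_total = 648 + 560 + 103 = 1311 Ω
I = V / R_total = 24.0 / 1311 = 0.01831 A
P_R2 = I² × R2 = (0.01831)² × 560 = 0.1877 W

188 mW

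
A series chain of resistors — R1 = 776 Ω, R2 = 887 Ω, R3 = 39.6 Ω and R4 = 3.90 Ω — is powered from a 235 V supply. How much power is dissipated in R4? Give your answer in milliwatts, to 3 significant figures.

In a series string the same current flows through every resistor — find that current, then P = I²R for the one we want.
R_total = 776 + 887 + 39.6 + 3.90 = 1706 Ω
I = V / R_total = 235 / 1706 = 0.1377 A
P_R4 = I² × R4 = (0.1377)² × 3.90 = 0.07396 W

74.0 mW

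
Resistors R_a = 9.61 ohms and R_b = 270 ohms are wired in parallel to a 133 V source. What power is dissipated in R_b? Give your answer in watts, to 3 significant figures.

65.5 W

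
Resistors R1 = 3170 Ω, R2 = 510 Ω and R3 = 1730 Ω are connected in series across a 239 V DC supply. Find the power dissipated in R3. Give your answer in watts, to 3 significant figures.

3.38 W

In a series string the same current flows through every resistor — find that current, then P = I²R for the one we want.
R_total = 3170 + 510 + 1730 = 5410 Ω
I = V / R_total = 239 / 5410 = 0.04418 A
P_R3 = I² × R3 = (0.04418)² × 1730 = 3.376 W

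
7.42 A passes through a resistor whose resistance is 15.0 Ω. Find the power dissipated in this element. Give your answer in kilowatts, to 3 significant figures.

0.826 kW

Knowing I and R, the power is just I²R — no need to find V first.
P = (7.420 A)² × 15.0 Ω = 825.8 W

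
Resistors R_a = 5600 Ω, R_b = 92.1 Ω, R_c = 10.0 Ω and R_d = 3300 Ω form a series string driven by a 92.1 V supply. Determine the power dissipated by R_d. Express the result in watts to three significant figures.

0.345 W

Since the resistors are in series they all carry the loop current I = V/R_total; the power in any one is I²R.
R_total = 5600 + 92.1 + 10.0 + 3300 = 9002 Ω
I = V / R_total = 92.1 / 9002 = 0.01023 A
P_R_d = I² × R_d = (0.01023)² × 3300 = 0.3454 W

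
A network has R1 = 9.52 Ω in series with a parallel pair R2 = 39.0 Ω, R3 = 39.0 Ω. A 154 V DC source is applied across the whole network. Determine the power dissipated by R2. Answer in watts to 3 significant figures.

275 W

First combine the parallel branches into one equivalent R_p, then R1 + R_p is a series pair.
R_p = (39.0×39.0)/(39.0+39.0) = 19.50 Ω
R_total = 9.52 + 19.50 = 29.02 Ω
I = V / R_total = 154 / 29.02 = 5.307 A
Voltage across the parallel pair: V_p = I × R_p = 5.307 × 19.50 = 103.5 V
R2 sees V_p directly, so P = V_p² / R2.
P_R2 = (103.5)² / 39.0 = 274.6 W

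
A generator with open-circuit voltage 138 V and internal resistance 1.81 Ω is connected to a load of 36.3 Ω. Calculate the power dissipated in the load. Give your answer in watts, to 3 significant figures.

476 W

Find the circuit current first, then P = I²R for the load (series elements share I).
I = ε / (r + R) = 138 / (1.81 + 36.3) = 3.621 A
P_load = I² R = (3.621)² × 36.3 = 476.0 W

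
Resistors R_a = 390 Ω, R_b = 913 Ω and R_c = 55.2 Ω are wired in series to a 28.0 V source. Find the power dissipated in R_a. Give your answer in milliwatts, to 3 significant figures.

Since the resistors are in series they all carry the loop current I = V/R_total; the power in any one is I²R.
R_total = 390 + 913 + 55.2 = 1358 Ω
I = V / R_total = 28.0 / 1358 = 0.02062 A
P_R_a = I² × R_a = (0.02062)² × 390 = 0.1657 W

166 mW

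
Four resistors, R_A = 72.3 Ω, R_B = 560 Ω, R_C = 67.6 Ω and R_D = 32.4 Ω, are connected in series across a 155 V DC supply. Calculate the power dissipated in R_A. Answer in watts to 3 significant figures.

Series elements share the same current, so find I first, then use P = I²R.
R_total = 72.3 + 560 + 67.6 + 32.4 = 732.3 Ω
I = V / R_total = 155 / 732.3 = 0.2117 A
P_R_A = I² × R_A = (0.2117)² × 72.3 = 3.239 W

3.24 W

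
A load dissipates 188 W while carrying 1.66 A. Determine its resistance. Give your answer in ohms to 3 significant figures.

68.2 Ω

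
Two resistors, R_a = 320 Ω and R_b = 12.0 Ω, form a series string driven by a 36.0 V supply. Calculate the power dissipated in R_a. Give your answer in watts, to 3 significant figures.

3.76 W

Series elements share the same current, so find I first, then use P = I²R.
R_total = 320 + 12.0 = 332.0 Ω
I = V / R_total = 36.0 / 332.0 = 0.1084 A
P_R_a = I² × R_a = (0.1084)² × 320 = 3.763 W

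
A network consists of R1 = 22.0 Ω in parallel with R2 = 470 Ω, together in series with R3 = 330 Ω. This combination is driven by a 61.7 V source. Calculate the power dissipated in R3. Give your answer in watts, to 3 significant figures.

10.2 W

Collapse the R1‖R2 pair into one equivalent R_p; then R_p and R3 form a series string.
R_p = (22.0×470)/(22.0+470) = 21.02 Ω
R_total = R_p + 330 = 21.02 + 330 = 351.0 Ω
I = V / R_total = 61.7 / 351.0 = 0.1758 A
R3 carries the full series current, so P = I²R.
P_R3 = (0.1758)² × 330 = 10.20 W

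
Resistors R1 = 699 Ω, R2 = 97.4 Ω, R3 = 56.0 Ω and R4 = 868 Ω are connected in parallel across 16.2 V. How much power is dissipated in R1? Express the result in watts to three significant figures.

0.375 W

The supply voltage appears across each parallel branch — just use P = V²/R1.
P_R1 = V² / R1 = (16.2)² / 699 Ω = 0.3755 W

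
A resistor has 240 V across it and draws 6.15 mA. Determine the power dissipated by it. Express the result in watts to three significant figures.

1.48 W

V and I are known directly — P = V I, no intermediate step needed.
P = 240 V × 0.006150 A = 1.476 W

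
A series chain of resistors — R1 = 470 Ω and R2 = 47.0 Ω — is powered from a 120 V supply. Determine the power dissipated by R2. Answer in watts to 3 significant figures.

2.53 W

Since the resistors are in series they all carry the loop current I = V/R_total; the power in any one is I²R.
R_total = 470 + 47.0 = 517.0 Ω
I = V / R_total = 120 / 517.0 = 0.2321 A
P_R2 = I² × R2 = (0.2321)² × 47.0 = 2.532 W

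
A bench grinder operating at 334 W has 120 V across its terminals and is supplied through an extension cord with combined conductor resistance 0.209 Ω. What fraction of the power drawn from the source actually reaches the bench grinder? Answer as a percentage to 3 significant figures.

99.5 %

I = P / V = 334 / 120 = 2.783 A through the extension cord.
P_line = I² R_line = (2.783)² × 0.209 = 1.619 W
P_source = P_load + P_line = 334.0 + 1.619 = 335.6 W
η = P_load / P_source = 334.0 / 335.6 = 0.9952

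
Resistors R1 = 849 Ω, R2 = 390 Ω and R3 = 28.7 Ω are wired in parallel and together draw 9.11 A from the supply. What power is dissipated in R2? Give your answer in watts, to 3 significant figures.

143 W

The branches share the same voltage, but only the total current is given — find V from the equivalent resistance first.
1/R_eq = 1/849 + 1/390 + 1/28.7 ⇒ R_eq = 25.92 Ω
V = I_total × R_eq = 9.110 × 25.92 = 236.1 V
P_R2 = V² / R2 = (236.1)² / 390 = 142.9 W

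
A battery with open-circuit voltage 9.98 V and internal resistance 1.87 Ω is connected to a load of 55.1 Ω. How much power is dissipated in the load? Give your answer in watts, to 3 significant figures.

The internal resistance and the load are in series, so the same I flows through both; get I from ε/(r+R), then I²R for the load.
I = ε / (r + R) = 9.98 / (1.87 + 55.1) = 0.1752 A
P_load = I² R = (0.1752)² × 55.1 = 1.691 W

1.69 W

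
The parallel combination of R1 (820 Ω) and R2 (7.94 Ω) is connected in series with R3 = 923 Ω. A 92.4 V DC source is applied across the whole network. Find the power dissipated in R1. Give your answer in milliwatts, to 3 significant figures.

Collapse the R1‖R2 pair into one equivalent R_p; then R_p and R3 form a series string.
R_p = (820×7.94)/(820+7.94) = 7.864 Ω
R_total = R_p + 923 = 7.864 + 923 = 930.9 Ω
I = V / R_total = 92.4 / 930.9 = 0.09926 A
Voltage across the parallel pair: V_p = I × R_p = 0.09926 × 7.864 = 0.7806 V
Use P = V²/R for R1 with V = V_p.
P_R1 = (0.7806)² / 820 = 0.0007431 W

0.743 mW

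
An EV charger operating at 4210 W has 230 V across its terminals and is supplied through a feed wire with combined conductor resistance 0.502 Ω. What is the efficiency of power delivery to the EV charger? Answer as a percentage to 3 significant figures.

I = P / V = 4210 / 230 = 18.30 A through the feed wire.
P_line = I² R_line = (18.30)² × 0.502 = 168.2 W
P_source = P_load + P_line = 4210 + 168.2 = 4378 W
η = P_load / P_source = 4210 / 4378 = 0.9616

96.2 %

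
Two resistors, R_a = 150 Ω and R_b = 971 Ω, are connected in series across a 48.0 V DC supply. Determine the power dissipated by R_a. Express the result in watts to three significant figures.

0.275 W

Series elements share the same current, so find I first, then use P = I²R.
R_total = 150 + 971 = 1121 Ω
I = V / R_total = 48.0 / 1121 = 0.04282 A
P_R_a = I² × R_a = (0.04282)² × 150 = 0.2750 W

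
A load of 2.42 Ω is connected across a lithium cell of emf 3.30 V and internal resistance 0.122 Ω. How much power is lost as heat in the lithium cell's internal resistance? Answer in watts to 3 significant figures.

The source's internal resistance is just another series element carrying I; its dissipation is I²r.
I = ε / (r + R) = 3.30 / (0.122 + 2.42) = 1.298 A
P_int = I² r = (1.298)² × 0.122 = 0.2056 W

0.206 W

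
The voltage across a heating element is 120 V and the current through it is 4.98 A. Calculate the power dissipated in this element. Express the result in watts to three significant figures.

598 W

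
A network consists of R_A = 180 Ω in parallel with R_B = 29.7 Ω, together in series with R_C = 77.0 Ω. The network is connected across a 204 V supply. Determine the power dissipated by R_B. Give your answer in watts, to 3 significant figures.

Reduce the parallel combination to a single R_p; the circuit then becomes R_p in series with the remaining resistor.
R_p = (180×29.7)/(180+29.7) = 25.49 Ω
R_total = R_p + 77.0 = 25.49 + 77.0 = 102.5 Ω
I = V / R_total = 204 / 102.5 = 1.990 A
Voltage across the parallel pair: V_p = I × R_p = 1.990 × 25.49 = 50.74 V
R_B sits across V_p; its power is V_p²/R.
P_R_B = (50.74)² / 29.7 = 86.69 W

86.7 W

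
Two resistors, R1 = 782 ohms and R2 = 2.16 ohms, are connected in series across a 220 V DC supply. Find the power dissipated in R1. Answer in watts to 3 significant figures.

61.6 W

Every series element carries the same I. Get I from the total resistance, then P = I² × R1.
R_total = 782 + 2.16 = 784.2 Ω
I = V / R_total = 220 / 784.2 = 0.2806 A
P_R1 = I² × R1 = (0.2806)² × 782 = 61.55 W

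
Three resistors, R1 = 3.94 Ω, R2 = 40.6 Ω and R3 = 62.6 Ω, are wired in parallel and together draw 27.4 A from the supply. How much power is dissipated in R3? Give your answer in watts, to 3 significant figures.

Only the total current is stated, so first find the parallel equivalent to get the voltage across the combination.
1/R_eq = 1/3.94 + 1/40.6 + 1/62.6 ⇒ R_eq = 3.397 Ω
V = I_total × R_eq = 27.40 × 3.397 = 93.07 V
P_R3 = V² / R3 = (93.07)² / 62.6 = 138.4 W

138 W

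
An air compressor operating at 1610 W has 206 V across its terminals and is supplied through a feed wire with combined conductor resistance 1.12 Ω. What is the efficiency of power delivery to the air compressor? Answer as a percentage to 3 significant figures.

95.9 %

I = P / V = 1610 / 206 = 7.816 A through the feed wire.
P_line = I² R_line = (7.816)² × 1.12 = 68.41 W
P_source = P_load + P_line = 1610 + 68.41 = 1678 W
η = P_load / P_source = 1610 / 1678 = 0.9592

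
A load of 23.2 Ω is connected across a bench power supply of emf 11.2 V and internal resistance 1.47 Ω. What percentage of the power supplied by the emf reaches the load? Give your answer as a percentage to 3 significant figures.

Efficiency is P_load / P_total. With a series r and R sharing the same I, P = I²R for each, so η = R/(R+r).
η = R / (R + r) = 23.2 / (23.2 + 1.47) = 0.9404

94.0 %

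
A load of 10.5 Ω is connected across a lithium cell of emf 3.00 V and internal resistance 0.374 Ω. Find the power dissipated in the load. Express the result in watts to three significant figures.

0.799 W

Load and internal resistance form a series loop — compute the loop current, then the load power via I²R.
I = ε / (r + R) = 3.00 / (0.374 + 10.5) = 0.2759 A
P_load = I² R = (0.2759)² × 10.5 = 0.7992 W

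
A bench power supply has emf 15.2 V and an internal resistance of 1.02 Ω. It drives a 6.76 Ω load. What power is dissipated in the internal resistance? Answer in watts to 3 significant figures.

r is in series with the load, so it carries the full circuit current — the loss in it is I²r.
I = ε / (r + R) = 15.2 / (1.02 + 6.76) = 1.954 A
P_int = I² r = (1.954)² × 1.02 = 3.893 W

3.89 W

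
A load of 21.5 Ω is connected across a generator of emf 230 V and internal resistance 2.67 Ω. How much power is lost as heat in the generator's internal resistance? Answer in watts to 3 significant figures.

242 W

r is in series with the load, so it carries the full circuit current — the loss in it is I²r.
I = ε / (r + R) = 230 / (2.67 + 21.5) = 9.516 A
P_int = I² r = (9.516)² × 2.67 = 241.8 W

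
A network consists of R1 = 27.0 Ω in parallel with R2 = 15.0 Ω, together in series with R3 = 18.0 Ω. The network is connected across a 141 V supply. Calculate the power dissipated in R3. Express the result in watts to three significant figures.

First find R_p for the parallel pair, then treat R_p + R3 as a series loop.
R_p = (27.0×15.0)/(27.0+15.0) = 9.643 Ω
R_total = R_p + 18.0 = 9.643 + 18.0 = 27.64 Ω
I = V / R_total = 141 / 27.64 = 5.101 A
R3 carries the full series current, so P = I²R.
P_R3 = (5.101)² × 18.0 = 468.3 W

468 W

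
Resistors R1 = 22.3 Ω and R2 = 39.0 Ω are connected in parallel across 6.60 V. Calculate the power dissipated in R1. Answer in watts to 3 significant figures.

Each parallel branch sees the full supply voltage, so P = V²/R applies directly to the target branch.
P_R1 = V² / R1 = (6.60)² / 22.3 Ω = 1.953 W

1.95 W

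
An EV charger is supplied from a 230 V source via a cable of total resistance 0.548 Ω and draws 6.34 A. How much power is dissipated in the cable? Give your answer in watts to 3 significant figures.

Line loss is just I²R for the cable — we know both I and R_line directly.
The cable carries the full 6.34 A.
P_line = I² R_line = (6.340)² × 0.548 = 22.03 W

22.0 W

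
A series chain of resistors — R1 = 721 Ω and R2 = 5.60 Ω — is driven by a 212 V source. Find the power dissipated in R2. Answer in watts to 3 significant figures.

0.477 W

In a series string the same current flows through every resistor — find that current, then P = I²R for the one we want.
R_total = 721 + 5.60 = 726.6 Ω
I = V / R_total = 212 / 726.6 = 0.2918 A
P_R2 = I² × R2 = (0.2918)² × 5.60 = 0.4767 W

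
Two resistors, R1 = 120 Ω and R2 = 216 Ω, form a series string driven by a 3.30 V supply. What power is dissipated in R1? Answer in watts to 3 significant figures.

0.0116 W

The current is common to all series resistors; compute it, then apply P = I²R for the target.
R_total = 120 + 216 = 336.0 Ω
I = V / R_total = 3.30 / 336.0 = 0.009821 A
P_R1 = I² × R1 = (0.009821)² × 120 = 0.01158 W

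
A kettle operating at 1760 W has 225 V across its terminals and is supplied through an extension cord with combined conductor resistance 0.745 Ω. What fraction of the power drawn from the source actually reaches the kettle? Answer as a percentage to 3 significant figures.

I = P / V = 1760 / 225 = 7.822 A through the extension cord.
P_line = I² R_line = (7.822)² × 0.745 = 45.58 W
P_source = P_load + P_line = 1760 + 45.58 = 1806 W
η = P_load / P_source = 1760 / 1806 = 0.9748

97.5 %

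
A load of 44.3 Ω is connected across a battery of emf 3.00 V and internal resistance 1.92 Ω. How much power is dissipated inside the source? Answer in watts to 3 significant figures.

0.00809 W

The source's internal resistance is just another series element carrying I; its dissipation is I²r.
I = ε / (r + R) = 3.00 / (1.92 + 44.3) = 0.06491 A
P_int = I² r = (0.06491)² × 1.92 = 0.008089 W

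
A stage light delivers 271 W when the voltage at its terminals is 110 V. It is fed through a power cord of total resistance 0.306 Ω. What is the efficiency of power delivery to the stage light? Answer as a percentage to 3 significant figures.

99.3 %

I = P / V = 271 / 110 = 2.464 A through the power cord.
P_line = I² R_line = (2.464)² × 0.306 = 1.857 W
P_source = P_load + P_line = 271.0 + 1.857 = 272.9 W
η = P_load / P_source = 271.0 / 272.9 = 0.9932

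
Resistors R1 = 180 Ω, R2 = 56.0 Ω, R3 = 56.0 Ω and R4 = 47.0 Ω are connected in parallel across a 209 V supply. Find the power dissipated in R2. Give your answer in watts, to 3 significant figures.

780 W

Every branch has 209 V across it, so for R2 the power is simply V²/R.
P_R2 = V² / R2 = (209)² / 56.0 Ω = 780.0 W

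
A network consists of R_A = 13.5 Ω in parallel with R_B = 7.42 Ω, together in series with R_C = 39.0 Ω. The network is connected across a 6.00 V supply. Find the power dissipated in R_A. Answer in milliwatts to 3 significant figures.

Reduce the parallel combination to a single R_p; the circuit then becomes R_p in series with the remaining resistor.
R_p = (13.5×7.42)/(13.5+7.42) = 4.788 Ω
R_total = R_p + 39.0 = 4.788 + 39.0 = 43.79 Ω
I = V / R_total = 6.00 / 43.79 = 0.1370 A
Voltage across the parallel pair: V_p = I × R_p = 0.1370 × 4.788 = 0.6561 V
R_A has V_p across it, so P = V_p²/R_A.
P_R_A = (0.6561)² / 13.5 = 0.03189 W

31.9 mW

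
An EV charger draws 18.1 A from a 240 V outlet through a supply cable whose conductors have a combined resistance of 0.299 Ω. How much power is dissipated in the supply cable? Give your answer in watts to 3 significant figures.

98.0 W

Only the current and the line resistance are needed for the I²R loss.
The supply cable carries the full 18.1 A.
P_line = I² R_line = (18.10)² × 0.299 = 97.96 W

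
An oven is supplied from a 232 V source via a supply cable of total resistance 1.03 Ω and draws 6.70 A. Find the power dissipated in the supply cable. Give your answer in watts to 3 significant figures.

46.2 W

Only the current and the line resistance are needed for the I²R loss.
The supply cable carries the full 6.70 A.
P_line = I² R_line = (6.700)² × 1.03 = 46.24 W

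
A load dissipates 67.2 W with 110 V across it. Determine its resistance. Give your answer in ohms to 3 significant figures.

180 Ω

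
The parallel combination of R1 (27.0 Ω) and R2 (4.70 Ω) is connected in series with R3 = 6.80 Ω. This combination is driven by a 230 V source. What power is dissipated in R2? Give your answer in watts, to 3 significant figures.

1550 W

Combine R1 and R2 into their parallel equivalent first, reducing the network to two series resistors.
R_p = (27.0×4.70)/(27.0+4.70) = 4.003 Ω
R_total = R_p + 6.80 = 4.003 + 6.80 = 10.80 Ω
I = V / R_total = 230 / 10.80 = 21.29 A
Voltage across the parallel pair: V_p = I × R_p = 21.29 × 4.003 = 85.23 V
R2 sits across V_p; its power is V_p²/R.
P_R2 = (85.23)² / 4.70 = 1545 W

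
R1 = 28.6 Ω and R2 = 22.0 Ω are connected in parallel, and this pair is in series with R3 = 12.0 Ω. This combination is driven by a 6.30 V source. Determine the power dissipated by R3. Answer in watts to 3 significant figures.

Reduce the parallel combination to a single R_p; the circuit then becomes R_p in series with the remaining resistor.
R_p = (28.6×22.0)/(28.6+22.0) = 12.43 Ω
R_total = R_p + 12.0 = 12.43 + 12.0 = 24.43 Ω
I = V / R_total = 6.30 / 24.43 = 0.2578 A
All the supply current flows through R3; use P = I²R3.
P_R3 = (0.2578)² × 12.0 = 0.7977 W

0.798 W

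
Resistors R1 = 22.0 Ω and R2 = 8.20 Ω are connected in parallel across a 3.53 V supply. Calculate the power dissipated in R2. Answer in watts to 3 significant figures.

Each parallel branch sees the full supply voltage, so P = V²/R applies directly to the target branch.
P_R2 = V² / R2 = (3.53)² / 8.20 Ω = 1.520 W

1.52 W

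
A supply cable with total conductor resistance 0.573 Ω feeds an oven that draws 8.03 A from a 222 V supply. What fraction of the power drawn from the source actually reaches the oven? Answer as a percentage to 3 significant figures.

97.9 %

The supply cable carries the full 8.03 A.
P_line = I² R_line = (8.030)² × 0.573 = 36.95 W
P_source = V I = 222 × 8.030 = 1783 W; P_load = 1746 W
η = P_load / P_source = 1746 / 1783 = 0.9793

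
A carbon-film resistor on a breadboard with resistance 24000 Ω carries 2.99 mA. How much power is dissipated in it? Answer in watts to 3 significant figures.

The current through and the resistance of the element are both given; use P = I²R.
P = (0.002990 A)² × 24000 Ω = 0.2146 W

0.215 W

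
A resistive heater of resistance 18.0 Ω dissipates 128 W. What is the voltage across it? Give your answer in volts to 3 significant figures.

Inverting the appropriate power form: V = √(P R).
V = √(128 × 18.0) = 48.00 V

48.0 V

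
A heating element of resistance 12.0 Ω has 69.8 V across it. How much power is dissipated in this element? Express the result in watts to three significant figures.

406 W

We know the drop across the element and its resistance — P = V²/R, one step.
P = (69.8 V)² / 12.0 Ω = 406.0 W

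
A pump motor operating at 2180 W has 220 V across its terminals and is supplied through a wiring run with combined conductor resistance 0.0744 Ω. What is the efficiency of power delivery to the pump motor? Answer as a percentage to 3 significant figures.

99.7 %

I = P / V = 2180 / 220 = 9.909 A through the wiring run.
P_line = I² R_line = (9.909)² × 0.0744 = 7.305 W
P_source = P_load + P_line = 2180 + 7.305 = 2187 W
η = P_load / P_source = 2180 / 2187 = 0.9967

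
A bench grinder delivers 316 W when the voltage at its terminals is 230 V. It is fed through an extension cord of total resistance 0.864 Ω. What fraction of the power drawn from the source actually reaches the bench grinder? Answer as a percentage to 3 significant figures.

I = P / V = 316 / 230 = 1.374 A through the extension cord.
P_line = I² R_line = (1.374)² × 0.864 = 1.631 W
P_source = P_load + P_line = 316.0 + 1.631 = 317.6 W
η = P_load / P_source = 316.0 / 317.6 = 0.9949

99.5 %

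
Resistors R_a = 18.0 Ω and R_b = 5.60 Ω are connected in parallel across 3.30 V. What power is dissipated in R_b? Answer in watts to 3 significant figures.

The supply voltage appears across each parallel branch — just use P = V²/R_b.
P_R_b = V² / R_b = (3.30)² / 5.60 Ω = 1.945 W

1.94 W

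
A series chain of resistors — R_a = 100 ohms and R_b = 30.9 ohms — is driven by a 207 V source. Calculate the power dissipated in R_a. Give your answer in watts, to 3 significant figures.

Since the resistors are in series they all carry the loop current I = V/R_total; the power in any one is I²R.
R_total = 100 + 30.9 = 130.9 Ω
I = V / R_total = 207 / 130.9 = 1.581 A
P_R_a = I² × R_a = (1.581)² × 100 = 250.1 W

250 W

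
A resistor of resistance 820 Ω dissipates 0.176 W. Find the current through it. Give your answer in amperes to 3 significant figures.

0.0147 A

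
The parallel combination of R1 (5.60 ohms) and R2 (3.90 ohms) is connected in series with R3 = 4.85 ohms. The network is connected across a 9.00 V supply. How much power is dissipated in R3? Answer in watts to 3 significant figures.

7.69 W

Collapse the R1‖R2 pair into one equivalent R_p; then R_p and R3 form a series string.
R_p = (5.60×3.90)/(5.60+3.90) = 2.299 Ω
R_total = R_p + 4.85 = 2.299 + 4.85 = 7.149 Ω
I = V / R_total = 9.00 / 7.149 = 1.259 A
R3 carries the full series current, so P = I²R.
P_R3 = (1.259)² × 4.85 = 7.687 W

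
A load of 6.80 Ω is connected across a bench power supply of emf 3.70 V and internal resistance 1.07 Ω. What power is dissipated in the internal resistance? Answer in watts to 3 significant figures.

The source's internal resistance is just another series element carrying I; its dissipation is I²r.
I = ε / (r + R) = 3.70 / (1.07 + 6.80) = 0.4701 A
P_int = I² r = (0.4701)² × 1.07 = 0.2365 W

0.237 W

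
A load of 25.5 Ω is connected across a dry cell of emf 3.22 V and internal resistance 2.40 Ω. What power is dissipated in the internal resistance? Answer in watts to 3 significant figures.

0.0320 W

The source's internal resistance is just another series element carrying I; its dissipation is I²r.
I = ε / (r + R) = 3.22 / (2.40 + 25.5) = 0.1154 A
P_int = I² r = (0.1154)² × 2.40 = 0.03197 W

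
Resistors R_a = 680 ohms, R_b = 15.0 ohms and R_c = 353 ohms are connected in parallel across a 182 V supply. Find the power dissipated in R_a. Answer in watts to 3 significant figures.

48.7 W

Every branch has 182 V across it, so for R_a the power is simply V²/R.
P_R_a = V² / R_a = (182)² / 680 Ω = 48.71 W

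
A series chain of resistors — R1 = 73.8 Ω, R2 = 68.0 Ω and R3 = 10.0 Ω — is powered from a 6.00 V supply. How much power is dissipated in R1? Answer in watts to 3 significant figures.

0.115 W

In a series string the same current flows through every resistor — find that current, then P = I²R for the one we want.
R_total = 73.8 + 68.0 + 10.0 = 151.8 Ω
I = V / R_total = 6.00 / 151.8 = 0.03953 A
P_R1 = I² × R1 = (0.03953)² × 73.8 = 0.1153 W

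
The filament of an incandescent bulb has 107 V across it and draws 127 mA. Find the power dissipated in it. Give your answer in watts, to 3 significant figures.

13.6 W

Since both terminal voltage and current are stated, P = V I gives the power in one step.
P = 107 V × 0.1270 A = 13.59 W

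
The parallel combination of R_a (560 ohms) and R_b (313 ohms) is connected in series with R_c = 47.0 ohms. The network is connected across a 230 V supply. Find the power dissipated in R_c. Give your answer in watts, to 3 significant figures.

Combine R_a and R_b into their parallel equivalent first, reducing the network to two series resistors.
R_p = (560×313)/(560+313) = 200.8 Ω
R_total = R_p + 47.0 = 200.8 + 47.0 = 247.8 Ω
I = V / R_total = 230 / 247.8 = 0.9282 A
R_c carries the full series current, so P = I²R.
P_R_c = (0.9282)² × 47.0 = 40.50 W

40.5 W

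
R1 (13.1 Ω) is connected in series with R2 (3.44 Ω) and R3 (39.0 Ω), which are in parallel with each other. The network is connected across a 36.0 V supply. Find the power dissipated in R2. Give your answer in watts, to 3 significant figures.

First combine the parallel branches into one equivalent R_p, then R1 + R_p is a series pair.
R_p = (3.44×39.0)/(3.44+39.0) = 3.161 Ω
R_total = 13.1 + 3.161 = 16.26 Ω
I = V / R_total = 36.0 / 16.26 = 2.214 A
Voltage across the parallel pair: V_p = I × R_p = 2.214 × 3.161 = 6.998 V
R2 is across V_p, so use P = V²/R for that branch.
P_R2 = (6.998)² / 3.44 = 14.24 W

14.2 W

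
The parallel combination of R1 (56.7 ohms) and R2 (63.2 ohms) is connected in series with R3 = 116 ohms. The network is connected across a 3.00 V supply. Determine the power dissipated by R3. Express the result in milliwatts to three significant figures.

Combine R1 and R2 into their parallel equivalent first, reducing the network to two series resistors.
R_p = (56.7×63.2)/(56.7+63.2) = 29.89 Ω
R_total = R_p + 116 = 29.89 + 116 = 145.9 Ω
I = V / R_total = 3.00 / 145.9 = 0.02056 A
All the supply current flows through R3; use P = I²R3.
P_R3 = (0.02056)² × 116 = 0.04905 W

49.1 mW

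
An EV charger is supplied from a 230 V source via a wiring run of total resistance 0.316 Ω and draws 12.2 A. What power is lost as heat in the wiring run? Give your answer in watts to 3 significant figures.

Line loss is just I²R for the cable — we know both I and R_line directly.
The wiring run carries the full 12.2 A.
P_line = I² R_line = (12.20)² × 0.316 = 47.03 W

47.0 W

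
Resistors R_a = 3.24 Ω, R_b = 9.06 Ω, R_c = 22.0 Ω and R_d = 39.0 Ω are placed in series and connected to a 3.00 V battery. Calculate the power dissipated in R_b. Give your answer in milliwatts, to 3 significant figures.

Since the resistors are in series they all carry the loop current I = V/R_total; the power in any one is I²R.
R_total = 3.24 + 9.06 + 22.0 + 39.0 = 73.30 Ω
I = V / R_total = 3.00 / 73.30 = 0.04093 A
P_R_b = I² × R_b = (0.04093)² × 9.06 = 0.01518 W

15.2 mW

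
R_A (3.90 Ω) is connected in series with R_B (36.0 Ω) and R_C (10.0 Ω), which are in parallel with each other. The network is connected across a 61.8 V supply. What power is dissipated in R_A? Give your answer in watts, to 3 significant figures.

Replace R_B and R_C with their parallel equivalent so the circuit becomes R_A in series with R_p.
R_p = (36.0×10.0)/(36.0+10.0) = 7.826 Ω
R_total = 3.90 + 7.826 = 11.73 Ω
I = V / R_total = 61.8 / 11.73 = 5.270 A
The full supply current passes through R_A: P = I²R.
P_R_A = (5.270)² × 3.90 = 108.3 W

108 W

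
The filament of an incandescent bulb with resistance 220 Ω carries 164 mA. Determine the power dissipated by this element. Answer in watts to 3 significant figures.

5.92 W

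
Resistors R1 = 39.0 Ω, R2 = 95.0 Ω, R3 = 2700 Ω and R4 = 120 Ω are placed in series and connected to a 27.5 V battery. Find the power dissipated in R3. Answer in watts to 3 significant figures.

Every series element carries the same I. Get I from the total resistance, then P = I² × R3.
R_total = 39.0 + 95.0 + 2700 + 120 = 2954 Ω
I = V / R_total = 27.5 / 2954 = 0.009309 A
P_R3 = I² × R3 = (0.009309)² × 2700 = 0.2340 W

0.234 W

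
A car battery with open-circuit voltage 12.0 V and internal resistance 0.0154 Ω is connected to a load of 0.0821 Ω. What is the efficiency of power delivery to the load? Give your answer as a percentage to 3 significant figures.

84.2 %

Both r and R carry the same current, so the power split is just the resistance split: η = R/(R+r).
η = R / (R + r) = 0.0821 / (0.0821 + 0.0154) = 0.8421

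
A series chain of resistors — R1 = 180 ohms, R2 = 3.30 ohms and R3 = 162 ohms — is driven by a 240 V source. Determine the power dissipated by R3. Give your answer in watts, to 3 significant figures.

78.3 W

The current is common to all series resistors; compute it, then apply P = I²R for the target.
R_total = 180 + 3.30 + 162 = 345.3 Ω
I = V / R_total = 240 / 345.3 = 0.6950 A
P_R3 = I² × R3 = (0.6950)² × 162 = 78.26 W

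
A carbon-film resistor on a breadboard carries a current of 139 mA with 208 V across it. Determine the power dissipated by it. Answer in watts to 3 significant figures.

V and I are known directly — P = V I, no intermediate step needed.
P = 208 V × 0.1390 A = 28.91 W

28.9 W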